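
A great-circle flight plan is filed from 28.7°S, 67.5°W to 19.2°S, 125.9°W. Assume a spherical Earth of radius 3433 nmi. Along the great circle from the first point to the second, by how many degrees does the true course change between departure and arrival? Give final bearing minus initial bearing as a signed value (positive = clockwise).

At departure: θ₁ = atan2(sin Δλ cos φ₂, cos φ₁ sin φ₂ − sin φ₁ cos φ₂ cos Δλ) = 266.38°
At arrival: θ₂ = atan2(sin Δλ cos φ₁, −cos φ₂ sin φ₁ + sin φ₂ cos φ₁ cos Δλ) = 292.03°
Δθ = θ₂ − θ₁ = +25.7°

+25.7°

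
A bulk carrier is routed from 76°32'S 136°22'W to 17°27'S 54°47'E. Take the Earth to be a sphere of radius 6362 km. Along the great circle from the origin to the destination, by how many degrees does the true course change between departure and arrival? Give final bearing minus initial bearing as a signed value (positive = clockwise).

Initial bearing θ₁ = atan2(sin Δλ cos φ₂, cos φ₁ sin φ₂ − sin φ₁ cos φ₂ cos Δλ) = 190.66°
Final bearing θ₂ = (initial bearing from the destination back to the start) + 180° = 357.41°
Δθ = θ₂ − θ₁ = +166.8°

+166.8°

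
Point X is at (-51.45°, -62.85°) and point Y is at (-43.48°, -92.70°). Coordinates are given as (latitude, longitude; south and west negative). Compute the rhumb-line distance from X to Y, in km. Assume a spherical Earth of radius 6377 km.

Δψ = ln[tan(π/4+φ₂/2)/tan(π/4+φ₁/2)] = +0.2063;  Δφ = +0.1391 rad,  Δλ = -0.5210 rad
q = Δφ/Δψ = 0.6742
d = R·√(Δφ² + q²Δλ²) = 6377·0.37778 = 2409 km

2409 km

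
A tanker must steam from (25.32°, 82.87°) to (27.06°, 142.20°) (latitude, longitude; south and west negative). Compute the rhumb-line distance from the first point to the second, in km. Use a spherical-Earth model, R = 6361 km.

Δψ = ln[tan(π/4+φ₂/2)/tan(π/4+φ₁/2)] = +0.0338;  Δφ = +0.0304 rad,  Δλ = +1.0355 rad
q = Δφ/Δψ = 0.8973
d = R·√(Δφ² + q²Δλ²) = 6361·0.92964 = 5913 km

5913 km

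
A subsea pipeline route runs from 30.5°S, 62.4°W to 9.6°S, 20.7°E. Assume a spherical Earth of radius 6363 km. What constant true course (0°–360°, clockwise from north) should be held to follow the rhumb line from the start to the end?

74.9°

Δψ = ln[tan(π/4+φ₂/2)/tan(π/4+φ₁/2)] = +0.3911
Δλ = +1.4504 rad (taken the short way round)
course = atan2(Δλ, Δψ) = 74.91°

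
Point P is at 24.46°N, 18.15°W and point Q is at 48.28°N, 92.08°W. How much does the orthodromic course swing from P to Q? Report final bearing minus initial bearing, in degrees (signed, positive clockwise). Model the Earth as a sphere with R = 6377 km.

-49.0°

At departure: θ₁ = atan2(sin Δλ cos φ₂, cos φ₁ sin φ₂ − sin φ₁ cos φ₂ cos Δλ) = 313.32°
At arrival: θ₂ = atan2(sin Δλ cos φ₁, −cos φ₂ sin φ₁ + sin φ₂ cos φ₁ cos Δλ) = 264.29°
Δθ = θ₂ − θ₁ = -49.0°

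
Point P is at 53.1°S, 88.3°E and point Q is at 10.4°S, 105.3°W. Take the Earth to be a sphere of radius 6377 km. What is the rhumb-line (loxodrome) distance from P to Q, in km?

15812 km

Δψ = ln[tan(π/4+φ₂/2)/tan(π/4+φ₁/2)] = +0.9152;  Δφ = +0.7453 rad,  Δλ = +2.9042 rad
q = Δφ/Δψ = 0.8143
d = R·√(Δφ² + q²Δλ²) = 6377·2.47954 = 15812 km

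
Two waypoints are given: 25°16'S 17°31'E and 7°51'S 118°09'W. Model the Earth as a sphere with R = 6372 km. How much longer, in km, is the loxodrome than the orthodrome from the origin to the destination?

555 km

Great circle: cos σ = sin φ₁ sin φ₂ + cos φ₁ cos φ₂ cos Δλ,  σ = 2.1926 rad → d_gc = 13971.2 km
Rhumb line: Δψ = +0.3186, q = Δφ/Δψ = 0.9542, d_rh = R√(Δφ²+q²Δλ²) = 14526.1 km
Excess = 14526.1 − 13971.2 = 554.9 ≈ 555 km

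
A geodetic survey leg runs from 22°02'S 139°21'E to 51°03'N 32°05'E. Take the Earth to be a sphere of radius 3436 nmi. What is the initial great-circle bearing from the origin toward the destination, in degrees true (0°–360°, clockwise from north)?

317.3°

N = sin Δλ·cos φ₂ = -0.6003;  D = cos φ₁ sin φ₂ − sin φ₁ cos φ₂ cos Δλ = +0.6509
initial course = atan2(N, D) = 317.32°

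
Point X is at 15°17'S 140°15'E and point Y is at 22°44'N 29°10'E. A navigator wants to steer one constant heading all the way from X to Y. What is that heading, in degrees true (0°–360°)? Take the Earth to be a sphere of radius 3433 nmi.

289.3°

Δψ = ln[tan(π/4+φ₂/2)/tan(π/4+φ₁/2)] = +0.6776
Δλ = -1.9388 rad (taken the short way round)
course = atan2(Δλ, Δψ) = 289.26°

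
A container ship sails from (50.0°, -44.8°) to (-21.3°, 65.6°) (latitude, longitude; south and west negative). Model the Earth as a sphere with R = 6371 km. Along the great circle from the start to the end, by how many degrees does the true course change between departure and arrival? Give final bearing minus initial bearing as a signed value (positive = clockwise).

+47.4°

Initial bearing θ₁ = atan2(sin Δλ cos φ₂, cos φ₁ sin φ₂ − sin φ₁ cos φ₂ cos Δλ) = 89.00°
Final bearing θ₂ = (initial bearing from the destination back to the start) + 180° = 136.38°
Δθ = θ₂ − θ₁ = +47.4°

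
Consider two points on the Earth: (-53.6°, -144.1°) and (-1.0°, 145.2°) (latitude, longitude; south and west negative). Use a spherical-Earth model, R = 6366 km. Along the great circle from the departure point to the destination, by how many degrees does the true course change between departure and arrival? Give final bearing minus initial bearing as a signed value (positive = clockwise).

At departure: θ₁ = atan2(sin Δλ cos φ₂, cos φ₁ sin φ₂ − sin φ₁ cos φ₂ cos Δλ) = 285.16°
At arrival: θ₂ = atan2(sin Δλ cos φ₁, −cos φ₂ sin φ₁ + sin φ₂ cos φ₁ cos Δλ) = 325.05°
Δθ = θ₂ − θ₁ = +39.9°

+39.9°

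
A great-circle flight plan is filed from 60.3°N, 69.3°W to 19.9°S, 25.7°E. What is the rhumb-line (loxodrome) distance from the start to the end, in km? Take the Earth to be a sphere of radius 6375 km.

12530 km

Rhumb course C = atan2(Δλ, Δψ) with Δψ = ln[tan(π/4+φ₂/2)/tan(π/4+φ₁/2)] = -1.6820, Δλ = +1.6581 → C = 135.41°
d = R·|Δφ| / |cos C| = 6375·1.39975 / 0.71216 = 12530 km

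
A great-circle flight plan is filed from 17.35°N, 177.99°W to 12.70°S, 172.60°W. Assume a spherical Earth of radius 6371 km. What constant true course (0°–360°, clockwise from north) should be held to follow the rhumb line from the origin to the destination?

170.0°

Meridional parts: M(φ₁)=+0.3076, M(φ₂)=-0.2235 → ΔM = -0.5310;  Δλ = +0.0941 rad
tan C = Δλ / ΔM = -0.1771 → C = 169.95°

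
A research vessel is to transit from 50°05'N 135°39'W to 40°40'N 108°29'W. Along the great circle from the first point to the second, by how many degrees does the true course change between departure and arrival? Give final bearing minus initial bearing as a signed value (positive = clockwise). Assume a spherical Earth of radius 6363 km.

At departure: θ₁ = atan2(sin Δλ cos φ₂, cos φ₁ sin φ₂ − sin φ₁ cos φ₂ cos Δλ) = 106.02°
At arrival: θ₂ = atan2(sin Δλ cos φ₁, −cos φ₂ sin φ₁ + sin φ₂ cos φ₁ cos Δλ) = 125.60°
Δθ = θ₂ − θ₁ = +19.6°

+19.6°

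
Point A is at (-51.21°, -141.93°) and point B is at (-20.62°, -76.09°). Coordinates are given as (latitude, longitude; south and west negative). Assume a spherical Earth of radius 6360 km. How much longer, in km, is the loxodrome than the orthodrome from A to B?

Great circle: cos σ = sin φ₁ sin φ₂ + cos φ₁ cos φ₂ cos Δλ,  σ = 1.0304 rad → d_gc = 6553.3 km
Rhumb line: Δψ = +0.6760, q = Δφ/Δψ = 0.7897, d_rh = R√(Δφ²+q²Δλ²) = 6696.5 km
Excess = 6696.5 − 6553.3 = 143.2 ≈ 143 km

143 km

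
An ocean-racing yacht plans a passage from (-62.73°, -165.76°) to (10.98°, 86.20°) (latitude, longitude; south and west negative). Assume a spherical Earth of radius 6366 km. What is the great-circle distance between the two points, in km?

Haversine: a = sin²(Δφ/2)+cos φ₁ cos φ₂ sin²(Δλ/2) = 0.65430;  σ = 2·atan2(√a,√(1−a))
σ = 107.974° → d = Rσ = 6366·1.88451 = 11997 km

11997 km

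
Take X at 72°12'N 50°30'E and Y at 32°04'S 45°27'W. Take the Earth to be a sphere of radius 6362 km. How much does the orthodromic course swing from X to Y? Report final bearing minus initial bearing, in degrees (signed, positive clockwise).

-63.6°

Initial bearing θ₁ = atan2(sin Δλ cos φ₂, cos φ₁ sin φ₂ − sin φ₁ cos φ₂ cos Δλ) = 264.67°
Final bearing θ₂ = (initial bearing from the destination back to the start) + 180° = 201.05°
Δθ = θ₂ − θ₁ = -63.6°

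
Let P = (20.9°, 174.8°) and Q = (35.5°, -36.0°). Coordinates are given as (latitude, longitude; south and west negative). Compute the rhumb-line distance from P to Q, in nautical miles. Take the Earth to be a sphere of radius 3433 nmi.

Δψ = ln[tan(π/4+φ₂/2)/tan(π/4+φ₁/2)] = +0.2904;  Δφ = +0.2548 rad,  Δλ = +2.6040 rad
q = Δφ/Δψ = 0.8775
d = R·√(Δφ² + q²Δλ²) = 3433·2.29929 = 7893 nmi

7893 nmi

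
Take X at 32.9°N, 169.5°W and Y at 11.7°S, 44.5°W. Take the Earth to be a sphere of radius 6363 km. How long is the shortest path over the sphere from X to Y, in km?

Haversine: a = sin²(Δφ/2)+cos φ₁ cos φ₂ sin²(Δλ/2) = 0.79086;  σ = 2·atan2(√a,√(1−a))
σ = 125.572° → d = Rσ = 6363·2.19165 = 13945 km

13945 km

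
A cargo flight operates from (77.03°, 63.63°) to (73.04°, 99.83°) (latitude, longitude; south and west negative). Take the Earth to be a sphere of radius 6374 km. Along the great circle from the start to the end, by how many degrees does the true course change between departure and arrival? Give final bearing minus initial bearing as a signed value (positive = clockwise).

Initial bearing θ₁ = atan2(sin Δλ cos φ₂, cos φ₁ sin φ₂ − sin φ₁ cos φ₂ cos Δλ) = 94.88°
Final bearing θ₂ = (initial bearing from the destination back to the start) + 180° = 129.95°
Δθ = θ₂ − θ₁ = +35.1°

+35.1°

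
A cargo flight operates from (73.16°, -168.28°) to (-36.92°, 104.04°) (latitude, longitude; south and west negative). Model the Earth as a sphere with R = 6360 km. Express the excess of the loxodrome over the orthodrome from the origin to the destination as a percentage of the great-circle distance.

Great circle: σ = 2.1719 rad → d_gc = Rσ = 13813.4 km
Rhumb: Δφ = -1.9213, Δλ = -1.5303, Δψ = -2.6046, q = Δφ/Δψ = 0.7376 → d_rh = R√(Δφ²+q²Δλ²) = 14172.2 km
Excess = (14172.2 − 13813.4) / 13813.4 = 358.8 / 13813.4 = 2.60% ≈ 2.6%

2.6%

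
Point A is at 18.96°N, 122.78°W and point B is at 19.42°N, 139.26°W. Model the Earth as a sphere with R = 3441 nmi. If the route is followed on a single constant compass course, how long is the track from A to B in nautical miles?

935 nmi

Δψ = ln[tan(π/4+φ₂/2)/tan(π/4+φ₁/2)] = +0.0085;  Δφ = +0.0080 rad,  Δλ = -0.2876 rad
q = Δφ/Δψ = 0.9444
d = R·√(Δφ² + q²Δλ²) = 3441·0.27177 = 935 nmi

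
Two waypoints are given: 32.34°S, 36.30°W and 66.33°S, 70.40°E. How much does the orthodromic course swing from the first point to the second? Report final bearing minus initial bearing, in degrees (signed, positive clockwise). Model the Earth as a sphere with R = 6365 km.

-93.7°

Initial bearing θ₁ = atan2(sin Δλ cos φ₂, cos φ₁ sin φ₂ − sin φ₁ cos φ₂ cos Δλ) = 155.29°
Final bearing θ₂ = (initial bearing from the destination back to the start) + 180° = 61.62°
Δθ = θ₂ − θ₁ = -93.7°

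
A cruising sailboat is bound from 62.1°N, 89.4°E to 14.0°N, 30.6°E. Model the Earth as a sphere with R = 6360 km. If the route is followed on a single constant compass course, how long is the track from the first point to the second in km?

7167 km

Δψ = ln[tan(π/4+φ₂/2)/tan(π/4+φ₁/2)] = -1.1459;  Δφ = -0.8395 rad,  Δλ = -1.0263 rad
q = Δφ/Δψ = 0.7326
d = R·√(Δφ² + q²Δλ²) = 6360·1.12696 = 7167 km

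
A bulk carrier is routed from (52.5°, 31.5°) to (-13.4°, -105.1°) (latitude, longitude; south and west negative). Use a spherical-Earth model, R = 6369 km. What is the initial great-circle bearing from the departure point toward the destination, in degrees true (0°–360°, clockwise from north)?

θ = atan2( sin Δλ·cos φ₂ ,  cos φ₁ sin φ₂ − sin φ₁ cos φ₂ cos Δλ )
  = atan2(-0.6684, +0.4197) = 302.12°

302.1°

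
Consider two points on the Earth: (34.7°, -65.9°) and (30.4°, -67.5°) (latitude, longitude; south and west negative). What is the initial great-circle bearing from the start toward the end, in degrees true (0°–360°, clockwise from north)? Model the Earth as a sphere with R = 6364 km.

N = sin Δλ·cos φ₂ = -0.0241;  D = cos φ₁ sin φ₂ − sin φ₁ cos φ₂ cos Δλ = -0.0748
initial course = atan2(N, D) = 197.85°

197.8°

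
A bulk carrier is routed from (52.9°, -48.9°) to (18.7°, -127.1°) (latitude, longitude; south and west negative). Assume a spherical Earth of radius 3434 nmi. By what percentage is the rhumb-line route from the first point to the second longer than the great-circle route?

3.2%

Great circle: σ = 1.1890 rad → d_gc = Rσ = 4083.1 nmi
Rhumb: Δφ = -0.5969, Δλ = -1.3648, Δψ = -0.7596, q = Δφ/Δψ = 0.7858 → d_rh = R√(Δφ²+q²Δλ²) = 4215.0 nmi
Excess = (4215.0 − 4083.1) / 4083.1 = 131.9 / 4083.1 = 3.23% ≈ 3.2%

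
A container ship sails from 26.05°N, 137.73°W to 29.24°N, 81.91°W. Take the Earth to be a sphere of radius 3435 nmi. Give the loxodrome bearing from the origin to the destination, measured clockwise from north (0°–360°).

Δψ = ln[tan(π/4+φ₂/2)/tan(π/4+φ₁/2)] = +0.0629
Δλ = +0.9742 rad (taken the short way round)
course = atan2(Δλ, Δψ) = 86.31°

86.3°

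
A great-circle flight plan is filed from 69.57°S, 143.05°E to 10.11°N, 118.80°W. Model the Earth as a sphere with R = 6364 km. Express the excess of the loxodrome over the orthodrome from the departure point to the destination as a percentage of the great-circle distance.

5.1%

Great circle: σ = 1.7857 rad → d_gc = Rσ = 11363.9 km
Rhumb: Δφ = +1.3907, Δλ = +1.7130, Δψ = +1.8911, q = Δφ/Δψ = 0.7354 → d_rh = R√(Δφ²+q²Δλ²) = 11941.6 km
Excess = (11941.6 − 11363.9) / 11363.9 = 577.7 / 11363.9 = 5.08% ≈ 5.1%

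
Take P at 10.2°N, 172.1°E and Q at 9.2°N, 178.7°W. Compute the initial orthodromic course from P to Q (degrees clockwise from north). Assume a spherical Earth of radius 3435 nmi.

95.5°

N = sin Δλ·cos φ₂ = +0.1578;  D = cos φ₁ sin φ₂ − sin φ₁ cos φ₂ cos Δλ = -0.0152
initial course = atan2(N, D) = 95.50°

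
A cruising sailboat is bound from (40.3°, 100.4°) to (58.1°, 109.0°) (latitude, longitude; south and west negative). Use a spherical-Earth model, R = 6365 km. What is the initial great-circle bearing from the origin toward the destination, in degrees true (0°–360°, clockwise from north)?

14.3°

N = sin Δλ·cos φ₂ = +0.0790;  D = cos φ₁ sin φ₂ − sin φ₁ cos φ₂ cos Δλ = +0.3095
initial course = atan2(N, D) = 14.32°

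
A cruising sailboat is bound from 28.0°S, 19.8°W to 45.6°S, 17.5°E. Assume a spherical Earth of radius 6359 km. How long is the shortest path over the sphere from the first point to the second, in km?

3798 km

cos σ = sin φ₁ sin φ₂ + cos φ₁ cos φ₂ cos Δλ
      = sin(-28.00°)sin(-45.60°) + cos(-28.00°)cos(-45.60°)cos(37.30°) = 0.8268
σ = 34.224° → d = Rσ = 6359·0.59733 = 3798 km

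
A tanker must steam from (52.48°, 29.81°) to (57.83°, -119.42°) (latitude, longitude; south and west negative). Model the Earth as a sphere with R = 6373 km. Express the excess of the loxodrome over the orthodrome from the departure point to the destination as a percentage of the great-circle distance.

27.5%

Great circle: σ = 1.1672 rad → d_gc = Rσ = 7438.4 km
Rhumb: Δφ = +0.0934, Δλ = -2.6046, Δψ = +0.1637, q = Δφ/Δψ = 0.5703 → d_rh = R√(Δφ²+q²Δλ²) = 9484.9 km
Excess = (9484.9 − 7438.4) / 7438.4 = 2046.5 / 7438.4 = 27.51% ≈ 27.5%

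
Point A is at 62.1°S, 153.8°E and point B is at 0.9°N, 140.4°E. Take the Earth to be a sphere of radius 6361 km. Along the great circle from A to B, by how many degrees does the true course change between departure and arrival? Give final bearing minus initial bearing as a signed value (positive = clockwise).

Initial bearing θ₁ = atan2(sin Δλ cos φ₂, cos φ₁ sin φ₂ − sin φ₁ cos φ₂ cos Δλ) = 345.04°
Final bearing θ₂ = (initial bearing from the destination back to the start) + 180° = 353.06°
Δθ = θ₂ − θ₁ = +8.0°

+8.0°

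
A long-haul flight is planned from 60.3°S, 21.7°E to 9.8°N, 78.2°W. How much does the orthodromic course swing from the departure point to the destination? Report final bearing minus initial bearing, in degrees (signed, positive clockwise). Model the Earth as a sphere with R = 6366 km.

+63.6°

At departure: θ₁ = atan2(sin Δλ cos φ₂, cos φ₁ sin φ₂ − sin φ₁ cos φ₂ cos Δλ) = 266.30°
At arrival: θ₂ = atan2(sin Δλ cos φ₁, −cos φ₂ sin φ₁ + sin φ₂ cos φ₁ cos Δλ) = 329.88°
Δθ = θ₂ − θ₁ = +63.6°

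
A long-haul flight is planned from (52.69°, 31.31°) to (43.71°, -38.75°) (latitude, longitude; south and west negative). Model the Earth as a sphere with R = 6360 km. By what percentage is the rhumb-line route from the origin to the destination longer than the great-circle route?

Great circle: σ = 0.7968 rad → d_gc = Rσ = 5067.4 km
Rhumb: Δφ = -0.1567, Δλ = -1.2228, Δψ = -0.2360, q = Δφ/Δψ = 0.6641 → d_rh = R√(Δφ²+q²Δλ²) = 5260.2 km
Excess = (5260.2 − 5067.4) / 5067.4 = 192.8 / 5067.4 = 3.80% ≈ 3.8%

3.8%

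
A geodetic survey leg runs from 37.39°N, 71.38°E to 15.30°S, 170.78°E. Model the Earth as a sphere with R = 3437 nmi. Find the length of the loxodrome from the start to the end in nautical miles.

6452 nmi

Δψ = ln[tan(π/4+φ₂/2)/tan(π/4+φ₁/2)] = -0.9748;  Δφ = -0.9196 rad,  Δλ = +1.7349 rad
q = Δφ/Δψ = 0.9434
d = R·√(Δφ² + q²Δλ²) = 3437·1.87731 = 6452 nmi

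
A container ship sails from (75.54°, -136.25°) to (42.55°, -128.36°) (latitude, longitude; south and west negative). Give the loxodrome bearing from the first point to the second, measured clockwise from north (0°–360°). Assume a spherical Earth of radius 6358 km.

Δψ = ln[tan(π/4+φ₂/2)/tan(π/4+φ₁/2)] = -1.2425
Δλ = +0.1377 rad (taken the short way round)
course = atan2(Δλ, Δψ) = 173.68°

173.7°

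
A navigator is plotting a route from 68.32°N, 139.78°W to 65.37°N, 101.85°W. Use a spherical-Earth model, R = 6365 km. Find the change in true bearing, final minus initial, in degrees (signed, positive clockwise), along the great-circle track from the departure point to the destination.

+35.1°

Initial bearing θ₁ = atan2(sin Δλ cos φ₂, cos φ₁ sin φ₂ − sin φ₁ cos φ₂ cos Δλ) = 83.25°
Final bearing θ₂ = (initial bearing from the destination back to the start) + 180° = 118.33°
Δθ = θ₂ − θ₁ = +35.1°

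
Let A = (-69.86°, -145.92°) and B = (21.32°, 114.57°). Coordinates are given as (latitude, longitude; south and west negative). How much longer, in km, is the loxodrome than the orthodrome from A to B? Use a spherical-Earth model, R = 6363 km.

543 km

Great circle: cos σ = sin φ₁ sin φ₂ + cos φ₁ cos φ₂ cos Δλ,  σ = 1.9761 rad → d_gc = 12574.2 km
Rhumb line: Δψ = +2.1093, q = Δφ/Δψ = 0.7545, d_rh = R√(Δφ²+q²Δλ²) = 13116.9 km
Excess = 13116.9 − 12574.2 = 542.7 ≈ 543 km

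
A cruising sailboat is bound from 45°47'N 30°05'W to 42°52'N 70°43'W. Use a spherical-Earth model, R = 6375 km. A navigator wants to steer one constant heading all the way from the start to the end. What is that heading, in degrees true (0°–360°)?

Meridional parts: M(φ₁)=+0.9008, M(φ₂)=+0.8297 → ΔM = -0.0712;  Δλ = -0.7092 rad
tan C = Δλ / ΔM = +9.9632 → C = 264.27°

264.3°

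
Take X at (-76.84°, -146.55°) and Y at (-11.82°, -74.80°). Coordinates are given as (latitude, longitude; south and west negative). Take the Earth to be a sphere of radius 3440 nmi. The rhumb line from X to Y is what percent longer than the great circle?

Great circle: σ = 1.2982 rad → d_gc = Rσ = 4465.8 nmi
Rhumb: Δφ = +1.1348, Δλ = +1.2523, Δψ = +1.9520, q = Δφ/Δψ = 0.5814 → d_rh = R√(Δφ²+q²Δλ²) = 4638.0 nmi
Excess = (4638.0 − 4465.8) / 4465.8 = 172.2 / 4465.8 = 3.86% ≈ 3.9%

3.9%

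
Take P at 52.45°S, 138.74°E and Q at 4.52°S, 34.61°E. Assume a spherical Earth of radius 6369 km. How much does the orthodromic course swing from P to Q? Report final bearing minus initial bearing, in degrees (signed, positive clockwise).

+67.6°

At departure: θ₁ = atan2(sin Δλ cos φ₂, cos φ₁ sin φ₂ − sin φ₁ cos φ₂ cos Δλ) = 256.00°
At arrival: θ₂ = atan2(sin Δλ cos φ₁, −cos φ₂ sin φ₁ + sin φ₂ cos φ₁ cos Δλ) = 323.62°
Δθ = θ₂ − θ₁ = +67.6°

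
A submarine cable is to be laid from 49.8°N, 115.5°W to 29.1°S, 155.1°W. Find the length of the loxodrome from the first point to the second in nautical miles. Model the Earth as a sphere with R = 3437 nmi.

Rhumb course C = atan2(Δλ, Δψ) with Δψ = ln[tan(π/4+φ₂/2)/tan(π/4+φ₁/2)] = -1.5365, Δλ = -0.6912 → C = 204.22°
d = R·|Δφ| / |cos C| = 3437·1.37706 / 0.91198 = 5190 nmi

5190 nmi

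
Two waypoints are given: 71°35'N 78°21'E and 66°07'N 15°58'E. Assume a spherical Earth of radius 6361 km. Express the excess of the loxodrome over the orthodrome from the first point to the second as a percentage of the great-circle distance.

4.5%

Great circle: σ = 0.3849 rad → d_gc = Rσ = 2448.4 km
Rhumb: Δφ = -0.0954, Δλ = -1.0888, Δψ = -0.2659, q = Δφ/Δψ = 0.3588 → d_rh = R√(Δφ²+q²Δλ²) = 2558.3 km
Excess = (2558.3 − 2448.4) / 2448.4 = 109.9 / 2448.4 = 4.49% ≈ 4.5%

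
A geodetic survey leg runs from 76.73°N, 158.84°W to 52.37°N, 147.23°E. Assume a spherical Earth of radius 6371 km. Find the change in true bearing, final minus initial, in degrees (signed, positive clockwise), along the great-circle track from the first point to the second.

-50.3°

At departure: θ₁ = atan2(sin Δλ cos φ₂, cos φ₁ sin φ₂ − sin φ₁ cos φ₂ cos Δλ) = 251.19°
At arrival: θ₂ = atan2(sin Δλ cos φ₁, −cos φ₂ sin φ₁ + sin φ₂ cos φ₁ cos Δλ) = 200.85°
Δθ = θ₂ − θ₁ = -50.3°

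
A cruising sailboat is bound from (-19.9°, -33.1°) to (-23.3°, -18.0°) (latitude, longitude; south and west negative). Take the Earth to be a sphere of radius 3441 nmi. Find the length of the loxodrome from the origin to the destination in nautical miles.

Rhumb course C = atan2(Δλ, Δψ) with Δψ = ln[tan(π/4+φ₂/2)/tan(π/4+φ₁/2)] = -0.0638, Δλ = +0.2635 → C = 103.62°
d = R·|Δφ| / |cos C| = 3441·0.05934 / 0.23541 = 867 nmi

867 nmi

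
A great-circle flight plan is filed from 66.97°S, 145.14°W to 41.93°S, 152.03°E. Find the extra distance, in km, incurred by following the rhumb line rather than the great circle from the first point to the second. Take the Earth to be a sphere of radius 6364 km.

Great circle: cos σ = sin φ₁ sin φ₂ + cos φ₁ cos φ₂ cos Δλ,  σ = 0.7260 rad → d_gc = 4620.0 km
Rhumb line: Δψ = +0.7835, q = Δφ/Δψ = 0.5578, d_rh = R√(Δφ²+q²Δλ²) = 4784.3 km
Excess = 4784.3 − 4620.0 = 164.3 ≈ 164 km

164 km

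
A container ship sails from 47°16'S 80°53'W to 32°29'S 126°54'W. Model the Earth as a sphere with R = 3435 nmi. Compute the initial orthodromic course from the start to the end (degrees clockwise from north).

θ = atan2( sin Δλ·cos φ₂ ,  cos φ₁ sin φ₂ − sin φ₁ cos φ₂ cos Δλ )
  = atan2(-0.6070, +0.0658) = 276.19°

276.2°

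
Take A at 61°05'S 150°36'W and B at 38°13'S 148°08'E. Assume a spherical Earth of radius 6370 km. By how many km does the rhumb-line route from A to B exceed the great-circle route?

145 km

Great circle: cos σ = sin φ₁ sin φ₂ + cos φ₁ cos φ₂ cos Δλ,  σ = 0.7610 rad → d_gc = 4847.6 km
Rhumb line: Δψ = +0.6326, q = Δφ/Δψ = 0.6309, d_rh = R√(Δφ²+q²Δλ²) = 4992.9 km
Excess = 4992.9 − 4847.6 = 145.3 ≈ 145 km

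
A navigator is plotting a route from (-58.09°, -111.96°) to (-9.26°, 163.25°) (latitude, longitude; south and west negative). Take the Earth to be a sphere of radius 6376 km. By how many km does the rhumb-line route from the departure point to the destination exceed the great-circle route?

328 km

Great circle: cos σ = sin φ₁ sin φ₂ + cos φ₁ cos φ₂ cos Δλ,  σ = 1.3858 rad → d_gc = 8835.7 km
Rhumb line: Δψ = +1.0898, q = Δφ/Δψ = 0.7820, d_rh = R√(Δφ²+q²Δλ²) = 9163.7 km
Excess = 9163.7 − 8835.7 = 328.0 ≈ 328 km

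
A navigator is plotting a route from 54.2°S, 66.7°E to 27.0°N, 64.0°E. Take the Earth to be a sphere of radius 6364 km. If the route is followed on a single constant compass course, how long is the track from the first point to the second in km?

9023 km

Rhumb course C = atan2(Δλ, Δψ) with Δψ = ln[tan(π/4+φ₂/2)/tan(π/4+φ₁/2)] = +1.6198, Δλ = -0.0471 → C = 358.33°
d = R·|Δφ| / |cos C| = 6364·1.41721 / 0.99958 = 9023 km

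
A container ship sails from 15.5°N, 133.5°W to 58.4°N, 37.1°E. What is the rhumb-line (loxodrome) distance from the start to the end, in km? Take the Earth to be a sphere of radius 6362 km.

15118 km

Rhumb course C = atan2(Δλ, Δψ) with Δψ = ln[tan(π/4+φ₂/2)/tan(π/4+φ₁/2)] = +0.9885, Δλ = +2.9775 → C = 71.63°
d = R·|Δφ| / |cos C| = 6362·0.74875 / 0.31508 = 15118 km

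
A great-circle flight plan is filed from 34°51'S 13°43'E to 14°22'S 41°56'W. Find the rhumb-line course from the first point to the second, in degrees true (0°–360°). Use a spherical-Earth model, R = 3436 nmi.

292.2°

Meridional parts: M(φ₁)=-0.6496, M(φ₂)=-0.2534 → ΔM = +0.3962;  Δλ = -0.9713 rad
tan C = Δλ / ΔM = -2.4513 → C = 292.19°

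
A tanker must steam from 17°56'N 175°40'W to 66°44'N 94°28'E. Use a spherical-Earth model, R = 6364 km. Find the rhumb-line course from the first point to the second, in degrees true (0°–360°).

308.8°

Δψ = ln[tan(π/4+φ₂/2)/tan(π/4+φ₁/2)] = +1.2622
Δλ = -1.5685 rad (taken the short way round)
course = atan2(Δλ, Δψ) = 308.83°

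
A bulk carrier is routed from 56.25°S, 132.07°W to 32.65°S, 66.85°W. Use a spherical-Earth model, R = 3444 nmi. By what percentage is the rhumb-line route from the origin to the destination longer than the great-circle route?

2.9%

Great circle: σ = 0.8702 rad → d_gc = Rσ = 2997.1 nmi
Rhumb: Δφ = +0.4119, Δλ = +1.1383, Δψ = +0.5894, q = Δφ/Δψ = 0.6988 → d_rh = R√(Δφ²+q²Δλ²) = 3085.1 nmi
Excess = (3085.1 − 2997.1) / 2997.1 = 88.0 / 2997.1 = 2.94% ≈ 2.9%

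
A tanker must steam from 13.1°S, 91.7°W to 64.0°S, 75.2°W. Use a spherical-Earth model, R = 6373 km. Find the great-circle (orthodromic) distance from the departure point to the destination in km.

Haversine: a = sin²(Δφ/2)+cos φ₁ cos φ₂ sin²(Δλ/2) = 0.19345;  σ = 2·atan2(√a,√(1−a))
σ = 52.186° → d = Rσ = 6373·0.91083 = 5805 km

5805 km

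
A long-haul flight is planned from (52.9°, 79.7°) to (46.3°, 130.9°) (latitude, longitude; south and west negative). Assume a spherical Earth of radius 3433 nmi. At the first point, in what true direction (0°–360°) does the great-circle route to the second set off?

θ = atan2( sin Δλ·cos φ₂ ,  cos φ₁ sin φ₂ − sin φ₁ cos φ₂ cos Δλ )
  = atan2(+0.5384, +0.0908) = 80.43°

80.4°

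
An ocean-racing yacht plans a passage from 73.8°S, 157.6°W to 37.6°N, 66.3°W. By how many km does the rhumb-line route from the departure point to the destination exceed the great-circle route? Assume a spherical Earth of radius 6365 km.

Great circle: cos σ = sin φ₁ sin φ₂ + cos φ₁ cos φ₂ cos Δλ,  σ = 2.2030 rad → d_gc = 14022.2 km
Rhumb line: Δψ = +2.6588, q = Δφ/Δψ = 0.7313, d_rh = R√(Δφ²+q²Δλ²) = 14427.8 km
Excess = 14427.8 − 14022.2 = 405.6 ≈ 406 km

406 km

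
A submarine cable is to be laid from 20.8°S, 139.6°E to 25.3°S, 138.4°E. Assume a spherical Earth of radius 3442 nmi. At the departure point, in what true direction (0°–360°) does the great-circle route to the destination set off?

193.6°

θ = atan2( sin Δλ·cos φ₂ ,  cos φ₁ sin φ₂ − sin φ₁ cos φ₂ cos Δλ )
  = atan2(-0.0189, -0.0785) = 193.56°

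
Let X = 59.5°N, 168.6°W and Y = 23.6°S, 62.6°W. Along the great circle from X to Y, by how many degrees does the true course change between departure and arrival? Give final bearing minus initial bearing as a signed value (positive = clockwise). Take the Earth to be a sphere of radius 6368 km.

+57.3°

At departure: θ₁ = atan2(sin Δλ cos φ₂, cos φ₁ sin φ₂ − sin φ₁ cos φ₂ cos Δλ) = 89.06°
At arrival: θ₂ = atan2(sin Δλ cos φ₁, −cos φ₂ sin φ₁ + sin φ₂ cos φ₁ cos Δλ) = 146.37°
Δθ = θ₂ − θ₁ = +57.3°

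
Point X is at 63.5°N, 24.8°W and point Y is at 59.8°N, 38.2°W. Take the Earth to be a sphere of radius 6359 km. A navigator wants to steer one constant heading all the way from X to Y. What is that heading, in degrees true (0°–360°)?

239.8°

Δψ = ln[tan(π/4+φ₂/2)/tan(π/4+φ₁/2)] = -0.1362
Δλ = -0.2339 rad (taken the short way round)
course = atan2(Δλ, Δψ) = 239.79°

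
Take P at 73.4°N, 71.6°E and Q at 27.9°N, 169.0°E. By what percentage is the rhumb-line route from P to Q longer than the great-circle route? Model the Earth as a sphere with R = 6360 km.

Great circle: σ = 1.1419 rad → d_gc = Rσ = 7262.2 km
Rhumb: Δφ = -0.7941, Δλ = +1.7000, Δψ = -1.4175, q = Δφ/Δψ = 0.5602 → d_rh = R√(Δφ²+q²Δλ²) = 7886.4 km
Excess = (7886.4 − 7262.2) / 7262.2 = 624.2 / 7262.2 = 8.60% ≈ 8.6%

8.6%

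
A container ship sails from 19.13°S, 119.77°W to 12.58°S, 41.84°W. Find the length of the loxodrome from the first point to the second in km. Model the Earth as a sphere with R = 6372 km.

8364 km

Rhumb course C = atan2(Δλ, Δψ) with Δψ = ln[tan(π/4+φ₂/2)/tan(π/4+φ₁/2)] = +0.1189, Δλ = +1.3601 → C = 85.00°
d = R·|Δφ| / |cos C| = 6372·0.11432 / 0.08710 = 8364 km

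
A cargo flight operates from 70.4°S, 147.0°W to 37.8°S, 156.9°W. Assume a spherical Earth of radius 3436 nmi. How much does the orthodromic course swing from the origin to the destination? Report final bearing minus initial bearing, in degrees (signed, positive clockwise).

+8.4°

Initial bearing θ₁ = atan2(sin Δλ cos φ₂, cos φ₁ sin φ₂ − sin φ₁ cos φ₂ cos Δλ) = 345.56°
Final bearing θ₂ = (initial bearing from the destination back to the start) + 180° = 353.92°
Δθ = θ₂ − θ₁ = +8.4°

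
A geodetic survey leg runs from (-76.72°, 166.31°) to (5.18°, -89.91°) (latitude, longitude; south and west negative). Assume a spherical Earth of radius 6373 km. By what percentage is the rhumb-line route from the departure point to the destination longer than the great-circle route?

Great circle: σ = 1.7136 rad → d_gc = Rσ = 10921.1 km
Rhumb: Δφ = +1.4294, Δλ = +1.8113, Δψ = +2.2412, q = Δφ/Δψ = 0.6378 → d_rh = R√(Δφ²+q²Δλ²) = 11712.9 km
Excess = (11712.9 − 10921.1) / 10921.1 = 791.8 / 10921.1 = 7.2502% ≈ 7.3%

7.3%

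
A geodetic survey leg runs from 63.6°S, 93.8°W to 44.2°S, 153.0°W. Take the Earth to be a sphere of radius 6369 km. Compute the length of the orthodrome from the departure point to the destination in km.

cos σ = sin φ₁ sin φ₂ + cos φ₁ cos φ₂ cos Δλ
      = sin(-63.60°)sin(-44.20°) + cos(-63.60°)cos(-44.20°)cos(-59.20°) = 0.7877
σ = 38.031° → d = Rσ = 6369·0.66376 = 4228 km

4228 km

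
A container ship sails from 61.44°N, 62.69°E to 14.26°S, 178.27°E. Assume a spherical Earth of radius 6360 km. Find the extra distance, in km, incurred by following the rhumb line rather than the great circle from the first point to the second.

699 km

Great circle: cos σ = sin φ₁ sin φ₂ + cos φ₁ cos φ₂ cos Δλ,  σ = 2.0003 rad → d_gc = 12721.8 km
Rhumb line: Δψ = -1.6198, q = Δφ/Δψ = 0.8156, d_rh = R√(Δφ²+q²Δλ²) = 13420.6 km
Excess = 13420.6 − 12721.8 = 698.8 ≈ 699 km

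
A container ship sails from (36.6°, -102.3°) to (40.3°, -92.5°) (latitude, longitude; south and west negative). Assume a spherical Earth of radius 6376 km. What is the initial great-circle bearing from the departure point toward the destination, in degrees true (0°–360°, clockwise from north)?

N = sin Δλ·cos φ₂ = +0.1298;  D = cos φ₁ sin φ₂ − sin φ₁ cos φ₂ cos Δλ = +0.0712
initial course = atan2(N, D) = 61.27°

61.3°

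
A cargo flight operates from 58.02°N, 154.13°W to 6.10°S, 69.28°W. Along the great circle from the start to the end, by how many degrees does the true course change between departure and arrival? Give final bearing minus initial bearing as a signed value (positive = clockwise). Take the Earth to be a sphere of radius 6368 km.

Initial bearing θ₁ = atan2(sin Δλ cos φ₂, cos φ₁ sin φ₂ − sin φ₁ cos φ₂ cos Δλ) = 97.59°
Final bearing θ₂ = (initial bearing from the destination back to the start) + 180° = 148.13°
Δθ = θ₂ − θ₁ = +50.5°

+50.5°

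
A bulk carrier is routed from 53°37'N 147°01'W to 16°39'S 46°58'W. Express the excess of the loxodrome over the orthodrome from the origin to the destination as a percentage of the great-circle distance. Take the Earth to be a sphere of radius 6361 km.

Great circle: σ = 1.9069 rad → d_gc = Rσ = 12130.0 km
Rhumb: Δφ = -1.2264, Δλ = +1.7462, Δψ = -1.4076, q = Δφ/Δψ = 0.8712 → d_rh = R√(Δφ²+q²Δλ²) = 12430.2 km
Excess = (12430.2 − 12130.0) / 12130.0 = 300.2 / 12130.0 = 2.47% ≈ 2.5%

2.5%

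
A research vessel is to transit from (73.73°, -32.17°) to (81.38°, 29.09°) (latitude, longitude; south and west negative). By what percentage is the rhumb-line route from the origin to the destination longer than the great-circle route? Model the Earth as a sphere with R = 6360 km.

Great circle: σ = 0.2484 rad → d_gc = Rσ = 1580.0 km
Rhumb: Δφ = +0.1335, Δλ = +1.0692, Δψ = +0.6401, q = Δφ/Δψ = 0.2086 → d_rh = R√(Δφ²+q²Δλ²) = 1653.2 km
Excess = (1653.2 − 1580.0) / 1580.0 = 73.2 / 1580.0 = 4.63% ≈ 4.6%

4.6%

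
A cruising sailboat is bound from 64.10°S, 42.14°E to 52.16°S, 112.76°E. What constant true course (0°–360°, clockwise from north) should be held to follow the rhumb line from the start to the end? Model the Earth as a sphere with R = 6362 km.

72.1°

Meridional parts: M(φ₁)=-1.4699, M(φ₂)=-1.0707 → ΔM = +0.3992;  Δλ = +1.2326 rad
tan C = Δλ / ΔM = +3.0876 → C = 72.05°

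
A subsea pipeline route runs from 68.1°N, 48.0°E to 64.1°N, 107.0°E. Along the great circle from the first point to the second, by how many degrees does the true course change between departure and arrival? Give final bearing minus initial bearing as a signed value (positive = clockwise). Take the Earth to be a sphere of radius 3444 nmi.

Initial bearing θ₁ = atan2(sin Δλ cos φ₂, cos φ₁ sin φ₂ − sin φ₁ cos φ₂ cos Δλ) = 71.29°
Final bearing θ₂ = (initial bearing from the destination back to the start) + 180° = 126.02°
Δθ = θ₂ − θ₁ = +54.7°

+54.7°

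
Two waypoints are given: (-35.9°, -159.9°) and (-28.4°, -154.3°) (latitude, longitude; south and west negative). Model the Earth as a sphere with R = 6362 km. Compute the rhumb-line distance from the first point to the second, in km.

Δψ = ln[tan(π/4+φ₂/2)/tan(π/4+φ₁/2)] = +0.1548;  Δφ = +0.1309 rad,  Δλ = +0.0977 rad
q = Δφ/Δψ = 0.8456
d = R·√(Δφ² + q²Δλ²) = 6362·0.15481 = 985 km

985 km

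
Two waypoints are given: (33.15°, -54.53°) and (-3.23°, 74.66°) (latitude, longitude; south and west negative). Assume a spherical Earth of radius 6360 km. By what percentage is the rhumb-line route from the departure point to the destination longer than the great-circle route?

Great circle: σ = 2.1640 rad → d_gc = Rσ = 13763.0 km
Rhumb: Δφ = -0.6350, Δλ = +2.2548, Δψ = -0.6703, q = Δφ/Δψ = 0.9473 → d_rh = R√(Δφ²+q²Δλ²) = 14172.6 km
Excess = (14172.6 − 13763.0) / 13763.0 = 409.6 / 13763.0 = 2.98% ≈ 3.0%

3.0%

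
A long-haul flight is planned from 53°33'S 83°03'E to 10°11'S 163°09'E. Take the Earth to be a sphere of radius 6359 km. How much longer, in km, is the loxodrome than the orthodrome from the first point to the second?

246 km

Great circle: cos σ = sin φ₁ sin φ₂ + cos φ₁ cos φ₂ cos Δλ,  σ = 1.3256 rad → d_gc = 8429.5 km
Rhumb line: Δψ = +0.9322, q = Δφ/Δψ = 0.8119, d_rh = R√(Δφ²+q²Δλ²) = 8675.6 km
Excess = 8675.6 − 8429.5 = 246.1 ≈ 246 km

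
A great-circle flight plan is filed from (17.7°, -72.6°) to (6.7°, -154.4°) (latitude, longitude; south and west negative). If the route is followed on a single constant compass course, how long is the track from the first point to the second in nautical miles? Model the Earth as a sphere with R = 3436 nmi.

4832 nmi

Rhumb course C = atan2(Δλ, Δψ) with Δψ = ln[tan(π/4+φ₂/2)/tan(π/4+φ₁/2)] = -0.1968, Δλ = -1.4277 → C = 262.15°
d = R·|Δφ| / |cos C| = 3436·0.19199 / 0.13652 = 4832 nmi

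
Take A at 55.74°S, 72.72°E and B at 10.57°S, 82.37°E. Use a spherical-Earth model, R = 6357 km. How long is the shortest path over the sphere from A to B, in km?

Haversine: a = sin²(Δφ/2)+cos φ₁ cos φ₂ sin²(Δλ/2) = 0.15141;  σ = 2·atan2(√a,√(1−a))
σ = 45.799° → d = Rσ = 6357·0.79935 = 5081 km

5081 km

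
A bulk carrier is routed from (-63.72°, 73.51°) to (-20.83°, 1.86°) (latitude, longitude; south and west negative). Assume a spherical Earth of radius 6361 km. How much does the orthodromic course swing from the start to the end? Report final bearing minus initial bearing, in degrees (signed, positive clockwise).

+55.1°

At departure: θ₁ = atan2(sin Δλ cos φ₂, cos φ₁ sin φ₂ − sin φ₁ cos φ₂ cos Δλ) = 276.84°
At arrival: θ₂ = atan2(sin Δλ cos φ₁, −cos φ₂ sin φ₁ + sin φ₂ cos φ₁ cos Δλ) = 331.94°
Δθ = θ₂ − θ₁ = +55.1°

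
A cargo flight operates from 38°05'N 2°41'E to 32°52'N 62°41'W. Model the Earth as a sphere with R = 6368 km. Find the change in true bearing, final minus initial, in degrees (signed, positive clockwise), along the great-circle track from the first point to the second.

At departure: θ₁ = atan2(sin Δλ cos φ₂, cos φ₁ sin φ₂ − sin φ₁ cos φ₂ cos Δλ) = 285.46°
At arrival: θ₂ = atan2(sin Δλ cos φ₁, −cos φ₂ sin φ₁ + sin φ₂ cos φ₁ cos Δλ) = 244.58°
Δθ = θ₂ − θ₁ = -40.9°

-40.9°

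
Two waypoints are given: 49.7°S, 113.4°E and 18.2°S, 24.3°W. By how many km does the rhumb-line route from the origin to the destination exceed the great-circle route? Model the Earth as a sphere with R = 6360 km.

1477 km

Great circle: cos σ = sin φ₁ sin φ₂ + cos φ₁ cos φ₂ cos Δλ,  σ = 1.7888 rad → d_gc = 11376.5 km
Rhumb line: Δψ = +0.6794, q = Δφ/Δψ = 0.8092, d_rh = R√(Δφ²+q²Δλ²) = 12853.1 km
Excess = 12853.1 − 11376.5 = 1476.6 ≈ 1477 km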